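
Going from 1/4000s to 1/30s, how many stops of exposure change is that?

1/4000 → 1/2000 → 1/1000 → 1/500 → 1/250 → 1/125 → 1/60 → 1/30 — count the steps: 7 stops.

7 stops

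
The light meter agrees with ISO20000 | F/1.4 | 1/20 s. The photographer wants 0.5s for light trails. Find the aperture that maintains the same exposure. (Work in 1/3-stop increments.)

f/4.5

Shutter speed: 1/20 → 1/15 → 1/13 → 1/10 → 1/8 → 1/6 → 1/5 → 1/4 → 0.3 → 0.4 → 0.5 — 3 1/3 stops longer (brighter).
Need 3 1/3 stops darker from the aperture: f/1.4 → f/1.6 → f/1.8 → f/2 → f/2.2 → f/2.5 → f/2.8 → f/3.2 → f/3.5 → f/4 → f/4.5.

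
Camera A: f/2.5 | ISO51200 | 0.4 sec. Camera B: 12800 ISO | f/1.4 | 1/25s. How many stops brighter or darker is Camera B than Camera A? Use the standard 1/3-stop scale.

Aperture: f/2.5 → f/2.2 → f/2 → f/1.8 → f/1.6 → f/1.4 — 1 2/3 stops wider (brighter).
Shutter speed: 0.4 → 0.3 → 1/4 → 1/5 → 1/6 → 1/8 → 1/10 → 1/13 → 1/15 → 1/20 → 1/25 — 3 1/3 stops shorter (darker).
ISO: 51200 → 40000 → 32000 → 25600 → 20000 → 16000 → 12800 — 2 stops dropped (darker).
Net: +1 2/3 −3 1/3 −2 = −3 2/3 stops.

3 2/3 stops darker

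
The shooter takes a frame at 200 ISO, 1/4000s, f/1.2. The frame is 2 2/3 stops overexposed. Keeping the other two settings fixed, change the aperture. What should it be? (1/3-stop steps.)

f/3.2

Overexposed by 2 2/3 stops → need 2 2/3 stops darker.
Aperture: f/1.2 → f/1.4 → f/1.6 → f/1.8 → f/2 → f/2.2 → f/2.5 → f/2.8 → f/3.2.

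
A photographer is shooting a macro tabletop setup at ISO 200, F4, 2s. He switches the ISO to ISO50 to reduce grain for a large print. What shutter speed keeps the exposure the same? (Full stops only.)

ISO: 200 → 100 → 50 — 2 stops dropped (darker).
Need 2 stops brighter from the shutter speed: 2 → 4 → 8.

8 s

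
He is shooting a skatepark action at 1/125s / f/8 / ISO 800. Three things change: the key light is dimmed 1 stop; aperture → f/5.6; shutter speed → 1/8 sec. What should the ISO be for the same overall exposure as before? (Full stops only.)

ISO 50

Scene light: 1 stop darker.
Aperture: f/8 → f/5.6 — 1 stop wider (brighter).
Shutter speed: 1/125 → 1/60 → 1/30 → 1/15 → 1/8 — 4 stops longer (brighter).
Net so far: 4 stops brighter. ISO: 800 → 400 → 200 → 100 → 50.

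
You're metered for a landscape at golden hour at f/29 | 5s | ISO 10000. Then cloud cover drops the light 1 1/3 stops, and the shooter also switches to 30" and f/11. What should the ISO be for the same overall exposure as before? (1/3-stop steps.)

ISO 640

Scene light: 1 1/3 stops darker.
Shutter speed: 5 → 6 → 8 → 10 → 13 → 15 → 20 → 25 → 30 — 2 2/3 stops longer (brighter).
Aperture: f/29 → f/25 → f/22 → f/20 → f/18 → f/16 → f/14 → f/13 → f/11 — 2 2/3 stops opened up (brighter).
Net so far: 4 stops brighter. ISO: 10000 → 8000 → 6400 → 5000 → 4000 → 3200 → 2500 → 2000 → 1600 → 1250 → 1000 → 800 → 640.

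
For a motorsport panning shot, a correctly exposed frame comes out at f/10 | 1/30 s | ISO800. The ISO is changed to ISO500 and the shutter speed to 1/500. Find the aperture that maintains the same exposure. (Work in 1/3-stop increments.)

ISO: 800 → 640 → 500 — 2/3 stop dropped (darker).
Shutter speed: 1/30 → 1/40 → 1/50 → 1/60 → 1/80 → 1/100 → 1/125 → 1/160 → 1/200 → 1/250 → 1/320 → 1/400 → 1/500 — 4 stops faster (darker).
Net change so far: 4 2/3 stops darker. Offset with the aperture: f/10 → f/9 → f/8 → f/7.1 → f/6.3 → f/5.6 → f/5 → f/4.5 → f/4 → f/3.5 → f/3.2 → f/2.8 → f/2.5 → f/2.2 → f/2.

f/2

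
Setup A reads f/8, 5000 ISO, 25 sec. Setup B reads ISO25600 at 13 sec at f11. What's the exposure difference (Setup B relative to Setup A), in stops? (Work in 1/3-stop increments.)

1/3 stop brighter

Aperture: f/8 → f/9 → f/10 → f/11 — 1 stop smaller aperture (darker).
Shutter speed: 25 → 20 → 15 → 13 — 1 stop shorter (darker).
ISO: 5000 → 6400 → 8000 → 10000 → 12800 → 16000 → 20000 → 25600 — 2 1/3 stops higher (brighter).
Net: −1 −1 +2 1/3 = +1/3 stops.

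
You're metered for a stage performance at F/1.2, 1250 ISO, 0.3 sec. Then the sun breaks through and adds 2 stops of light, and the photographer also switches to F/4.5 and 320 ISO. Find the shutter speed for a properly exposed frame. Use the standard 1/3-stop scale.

4 s

Scene light: 2 stops brighter.
Aperture: f/1.2 → f/1.4 → f/1.6 → f/1.8 → f/2 → f/2.2 → f/2.5 → f/2.8 → f/3.2 → f/3.5 → f/4 → f/4.5 — 3 2/3 stops stopped down (darker).
ISO: 1250 → 1000 → 800 → 640 → 500 → 400 → 320 — 2 stops dropped (darker).
Net so far: 3 2/3 stops darker. Shutter speed: 0.3 → 0.4 → 0.5 → 0.6 → 0.8 → 1 → 1.3 → 1.6 → 2 → 2.5 → 3.2 → 4.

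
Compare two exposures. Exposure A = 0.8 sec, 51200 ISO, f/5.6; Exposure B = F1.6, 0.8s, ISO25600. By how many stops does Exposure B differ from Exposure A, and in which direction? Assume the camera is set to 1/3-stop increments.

Aperture: f/5.6 → f/5 → f/4.5 → f/4 → f/3.5 → f/3.2 → f/2.8 → f/2.5 → f/2.2 → f/2 → f/1.8 → f/1.6 — 3 2/3 stops larger aperture (brighter).
Shutter speed: unchanged.
ISO: 51200 → 40000 → 32000 → 25600 — 1 stop lower (darker).
Net: +3 2/3 −1 = +2 2/3 stops.

2 2/3 stops brighter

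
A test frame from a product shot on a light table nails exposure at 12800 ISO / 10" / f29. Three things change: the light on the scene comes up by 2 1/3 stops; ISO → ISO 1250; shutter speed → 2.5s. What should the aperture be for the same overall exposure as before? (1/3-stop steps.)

Scene light: 2 1/3 stops brighter.
ISO: 12800 → 10000 → 8000 → 6400 → 5000 → 4000 → 3200 → 2500 → 2000 → 1600 → 1250 — 3 1/3 stops dropped (darker).
Shutter speed: 10 → 8 → 6 → 5 → 4 → 3.2 → 2.5 — 2 stops shorter (darker).
Net so far: 3 stops darker. Aperture: f/29 → f/25 → f/22 → f/20 → f/18 → f/16 → f/14 → f/13 → f/11 → f/10.

f/10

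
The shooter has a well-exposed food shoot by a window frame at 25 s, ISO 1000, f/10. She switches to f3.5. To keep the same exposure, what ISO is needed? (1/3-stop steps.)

ISO 125

Aperture: f/10 → f/9 → f/8 → f/7.1 → f/6.3 → f/5.6 → f/5 → f/4.5 → f/4 → f/3.5 — 3 stops opened up (brighter).
Need 3 stops darker from the ISO: 1000 → 800 → 640 → 500 → 400 → 320 → 250 → 200 → 160 → 125.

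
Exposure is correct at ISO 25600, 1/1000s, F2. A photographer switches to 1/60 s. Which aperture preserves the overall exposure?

f/8

Shutter speed: 1/1000 → 1/500 → 1/250 → 1/125 → 1/60 — 4 stops slower (brighter).
Need 4 stops darker from the aperture: f/2 → f/2.8 → f/4 → f/5.6 → f/8.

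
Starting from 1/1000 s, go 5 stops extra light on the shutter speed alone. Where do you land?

Shutter speed: 1/1000 → 1/500 → 1/250 → 1/125 → 1/60 → 1/30 — 5 stops slower (brighter).

1/30s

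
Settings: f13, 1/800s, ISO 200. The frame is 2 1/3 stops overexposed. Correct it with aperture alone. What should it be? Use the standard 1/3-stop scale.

f/29

Overexposed by 2 1/3 stops → need 2 1/3 stops darker.
Aperture: f/13 → f/14 → f/16 → f/18 → f/20 → f/22 → f/25 → f/29.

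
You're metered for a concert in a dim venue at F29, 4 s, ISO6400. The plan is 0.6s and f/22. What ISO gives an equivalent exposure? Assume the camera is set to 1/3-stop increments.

ISO 25600

Shutter speed: 4 → 3.2 → 2.5 → 2 → 1.6 → 1.3 → 1 → 0.8 → 0.6 — 2 2/3 stops faster (darker).
Aperture: f/29 → f/25 → f/22 — 2/3 stop wider (brighter).
Net change so far: 2 stops darker. Offset with the ISO: 6400 → 8000 → 10000 → 12800 → 16000 → 20000 → 25600.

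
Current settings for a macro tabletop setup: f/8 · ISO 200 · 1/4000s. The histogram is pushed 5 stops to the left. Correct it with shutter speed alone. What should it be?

1/125s

Underexposed by 5 stops → need 5 stops brighter.
Shutter speed: 1/4000 → 1/2000 → 1/1000 → 1/500 → 1/250 → 1/125.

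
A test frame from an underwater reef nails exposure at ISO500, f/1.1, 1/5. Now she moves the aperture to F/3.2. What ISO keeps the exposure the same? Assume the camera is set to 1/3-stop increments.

Aperture: f/1.1 → f/1.2 → f/1.4 → f/1.6 → f/1.8 → f/2 → f/2.2 → f/2.5 → f/2.8 → f/3.2 — 3 stops smaller aperture (darker).
Need 3 stops brighter from the ISO: 500 → 640 → 800 → 1000 → 1250 → 1600 → 2000 → 2500 → 3200 → 4000.

ISO 4000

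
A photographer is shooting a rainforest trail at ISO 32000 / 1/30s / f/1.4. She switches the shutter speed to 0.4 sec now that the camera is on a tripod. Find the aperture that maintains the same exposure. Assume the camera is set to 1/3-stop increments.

Shutter speed: 1/30 → 1/25 → 1/20 → 1/15 → 1/13 → 1/10 → 1/8 → 1/6 → 1/5 → 1/4 → 0.3 → 0.4 — 3 2/3 stops longer (brighter).
Need 3 2/3 stops darker from the aperture: f/1.4 → f/1.6 → f/1.8 → f/2 → f/2.2 → f/2.5 → f/2.8 → f/3.2 → f/3.5 → f/4 → f/4.5 → f/5.

f/5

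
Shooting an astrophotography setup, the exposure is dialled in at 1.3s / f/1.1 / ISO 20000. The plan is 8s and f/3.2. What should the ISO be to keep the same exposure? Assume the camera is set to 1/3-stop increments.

Shutter speed: 1.3 → 1.6 → 2 → 2.5 → 3.2 → 4 → 5 → 6 → 8 — 2 2/3 stops slower (brighter).
Aperture: f/1.1 → f/1.2 → f/1.4 → f/1.6 → f/1.8 → f/2 → f/2.2 → f/2.5 → f/2.8 → f/3.2 — 3 stops narrower (darker).
Net change so far: 1/3 stop darker. Offset with the ISO: 20000 → 25600.

ISO 25600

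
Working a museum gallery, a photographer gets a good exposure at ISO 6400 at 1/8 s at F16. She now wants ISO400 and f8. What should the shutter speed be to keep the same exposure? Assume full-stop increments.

ISO: 6400 → 3200 → 1600 → 800 → 400 — 4 stops lower (darker).
Aperture: f/16 → f/11 → f/8 — 2 stops wider (brighter).
Net change so far: 2 stops darker. Offset with the shutter speed: 1/8 → 1/4 → 1/2.

1/2s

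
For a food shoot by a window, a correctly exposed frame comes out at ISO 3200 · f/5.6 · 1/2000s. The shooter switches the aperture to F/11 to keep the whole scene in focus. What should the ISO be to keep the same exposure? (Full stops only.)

ISO 12800

Aperture: f/5.6 → f/8 → f/11 — 2 stops stopped down (darker).
Need 2 stops brighter from the ISO: 3200 → 6400 → 12800.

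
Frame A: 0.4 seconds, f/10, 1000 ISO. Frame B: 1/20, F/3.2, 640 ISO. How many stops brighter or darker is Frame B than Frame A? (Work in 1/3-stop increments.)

1/3 stop darker

Aperture: f/10 → f/9 → f/8 → f/7.1 → f/6.3 → f/5.6 → f/5 → f/4.5 → f/4 → f/3.5 → f/3.2 — 3 1/3 stops larger aperture (brighter).
Shutter speed: 0.4 → 0.3 → 1/4 → 1/5 → 1/6 → 1/8 → 1/10 → 1/13 → 1/15 → 1/20 — 3 stops faster (darker).
ISO: 1000 → 800 → 640 — 2/3 stop lower (darker).
Net: +3 1/3 −3 −2/3 = −1/3 stops.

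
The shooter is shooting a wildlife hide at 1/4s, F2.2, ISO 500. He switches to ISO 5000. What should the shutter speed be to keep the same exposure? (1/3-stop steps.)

ISO: 500 → 640 → 800 → 1000 → 1250 → 1600 → 2000 → 2500 → 3200 → 4000 → 5000 — 3 1/3 stops higher (brighter).
Need 3 1/3 stops darker from the shutter speed: 1/4 → 1/5 → 1/6 → 1/8 → 1/10 → 1/13 → 1/15 → 1/20 → 1/25 → 1/30 → 1/40.

1/40s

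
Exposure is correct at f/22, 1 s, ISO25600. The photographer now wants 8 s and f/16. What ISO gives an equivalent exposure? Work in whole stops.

Shutter speed: 1 → 2 → 4 → 8 — 3 stops slower (brighter).
Aperture: f/22 → f/16 — 1 stop larger aperture (brighter).
Net change so far: 4 stops brighter. Offset with the ISO: 25600 → 12800 → 6400 → 3200 → 1600.

ISO 1600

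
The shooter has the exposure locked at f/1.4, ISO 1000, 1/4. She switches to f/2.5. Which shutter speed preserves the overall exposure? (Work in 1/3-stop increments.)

0.8 s

Aperture: f/1.4 → f/1.6 → f/1.8 → f/2 → f/2.2 → f/2.5 — 1 2/3 stops stopped down (darker).
Need 1 2/3 stops brighter from the shutter speed: 1/4 → 0.3 → 0.4 → 0.5 → 0.6 → 0.8.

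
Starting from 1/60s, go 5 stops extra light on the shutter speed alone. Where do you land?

Shutter speed: 1/60 → 1/30 → 1/15 → 1/8 → 1/4 → 1/2 — 5 stops slower (brighter).

1/2s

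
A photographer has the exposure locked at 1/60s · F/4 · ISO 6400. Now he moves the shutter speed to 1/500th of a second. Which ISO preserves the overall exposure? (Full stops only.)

ISO 51200

Shutter speed: 1/60 → 1/125 → 1/250 → 1/500 — 3 stops faster (darker).
Need 3 stops brighter from the ISO: 6400 → 12800 → 25600 → 51200.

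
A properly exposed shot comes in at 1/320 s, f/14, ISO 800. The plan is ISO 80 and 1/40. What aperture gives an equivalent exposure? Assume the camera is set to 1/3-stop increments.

f/13

ISO: 800 → 640 → 500 → 400 → 320 → 250 → 200 → 160 → 125 → 100 → 80 — 3 1/3 stops dropped (darker).
Shutter speed: 1/320 → 1/250 → 1/200 → 1/160 → 1/125 → 1/100 → 1/80 → 1/60 → 1/50 → 1/40 — 3 stops slower (brighter).
Net change so far: 1/3 stop darker. Offset with the aperture: f/14 → f/13.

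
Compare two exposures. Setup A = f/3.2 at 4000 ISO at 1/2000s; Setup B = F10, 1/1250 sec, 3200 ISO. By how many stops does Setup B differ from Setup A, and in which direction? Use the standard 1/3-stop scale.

3 stops darker

Aperture: f/3.2 → f/3.5 → f/4 → f/4.5 → f/5 → f/5.6 → f/6.3 → f/7.1 → f/8 → f/9 → f/10 — 3 1/3 stops stopped down (darker).
Shutter speed: 1/2000 → 1/1600 → 1/1250 — 2/3 stop longer (brighter).
ISO: 4000 → 3200 — 1/3 stop dropped (darker).
Net: −3 1/3 +2/3 −1/3 = −3 stops.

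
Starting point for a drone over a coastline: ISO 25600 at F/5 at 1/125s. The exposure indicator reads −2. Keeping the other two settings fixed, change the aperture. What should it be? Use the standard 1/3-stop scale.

Underexposed by 2 stops → need 2 stops brighter.
Aperture: f/5 → f/4.5 → f/4 → f/3.5 → f/3.2 → f/2.8 → f/2.5.

f/2.5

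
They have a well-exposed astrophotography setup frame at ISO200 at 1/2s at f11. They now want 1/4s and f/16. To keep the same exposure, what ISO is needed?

Shutter speed: 1/2 → 1/4 — 1 stop shorter (darker).
Aperture: f/11 → f/16 — 1 stop stopped down (darker).
Net change so far: 2 stops darker. Offset with the ISO: 200 → 400 → 800.

ISO 800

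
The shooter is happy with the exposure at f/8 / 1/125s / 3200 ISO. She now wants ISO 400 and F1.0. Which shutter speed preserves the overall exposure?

1/1000s

ISO: 3200 → 1600 → 800 → 400 — 3 stops dropped (darker).
Aperture: f/8 → f/5.6 → f/4 → f/2.8 → f/2 → f/1.4 → f/1.0 — 6 stops opened up (brighter).
Net change so far: 3 stops brighter. Offset with the shutter speed: 1/125 → 1/250 → 1/500 → 1/1000.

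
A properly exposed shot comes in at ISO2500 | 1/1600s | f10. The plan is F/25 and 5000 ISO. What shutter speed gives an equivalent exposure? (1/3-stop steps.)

1/500s

Aperture: f/10 → f/11 → f/13 → f/14 → f/16 → f/18 → f/20 → f/22 → f/25 — 2 2/3 stops stopped down (darker).
ISO: 2500 → 3200 → 4000 → 5000 — 1 stop raised (brighter).
Net change so far: 1 2/3 stops darker. Offset with the shutter speed: 1/1600 → 1/1250 → 1/1000 → 1/800 → 1/640 → 1/500.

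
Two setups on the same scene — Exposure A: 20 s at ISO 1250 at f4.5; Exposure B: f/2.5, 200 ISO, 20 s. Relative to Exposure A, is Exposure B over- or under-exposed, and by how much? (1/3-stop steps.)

1 stop darker

Aperture: f/4.5 → f/4 → f/3.5 → f/3.2 → f/2.8 → f/2.5 — 1 2/3 stops wider (brighter).
Shutter speed: unchanged.
ISO: 1250 → 1000 → 800 → 640 → 500 → 400 → 320 → 250 → 200 — 2 2/3 stops dropped (darker).
Net: +1 2/3 −2 2/3 = −1 stop.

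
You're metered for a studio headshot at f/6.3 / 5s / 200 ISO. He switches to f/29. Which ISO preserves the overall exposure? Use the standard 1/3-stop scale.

ISO 4000

Aperture: f/6.3 → f/7.1 → f/8 → f/9 → f/10 → f/11 → f/13 → f/14 → f/16 → f/18 → f/20 → f/22 → f/25 → f/29 — 4 1/3 stops stopped down (darker).
Need 4 1/3 stops brighter from the ISO: 200 → 250 → 320 → 400 → 500 → 640 → 800 → 1000 → 1250 → 1600 → 2000 → 2500 → 3200 → 4000.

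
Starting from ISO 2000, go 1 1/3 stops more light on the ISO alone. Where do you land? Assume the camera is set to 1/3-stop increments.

ISO 5000

ISO: 2000 → 2500 → 3200 → 4000 → 5000 — 1 1/3 stops higher (brighter).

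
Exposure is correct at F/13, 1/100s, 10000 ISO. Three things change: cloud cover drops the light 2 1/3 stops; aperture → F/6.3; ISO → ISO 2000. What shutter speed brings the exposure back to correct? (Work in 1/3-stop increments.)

1/15s

Scene light: 2 1/3 stops darker.
Aperture: f/13 → f/11 → f/10 → f/9 → f/8 → f/7.1 → f/6.3 — 2 stops wider (brighter).
ISO: 10000 → 8000 → 6400 → 5000 → 4000 → 3200 → 2500 → 2000 — 2 1/3 stops lower (darker).
Net so far: 2 2/3 stops darker. Shutter speed: 1/100 → 1/80 → 1/60 → 1/50 → 1/40 → 1/30 → 1/25 → 1/20 → 1/15.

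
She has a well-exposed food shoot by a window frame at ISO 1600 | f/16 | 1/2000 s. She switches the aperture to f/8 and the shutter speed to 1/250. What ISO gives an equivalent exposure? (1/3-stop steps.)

Aperture: f/16 → f/14 → f/13 → f/11 → f/10 → f/9 → f/8 — 2 stops larger aperture (brighter).
Shutter speed: 1/2000 → 1/1600 → 1/1250 → 1/1000 → 1/800 → 1/640 → 1/500 → 1/400 → 1/320 → 1/250 — 3 stops longer (brighter).
Net change so far: 5 stops brighter. Offset with the ISO: 1600 → 1250 → 1000 → 800 → 640 → 500 → 400 → 320 → 250 → 200 → 160 → 125 → 100 → 80 → 64 → 50.

ISO 50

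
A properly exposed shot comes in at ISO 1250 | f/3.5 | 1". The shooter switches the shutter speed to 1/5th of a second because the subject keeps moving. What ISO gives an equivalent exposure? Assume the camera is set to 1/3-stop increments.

ISO 6400

Shutter speed: 1 → 0.8 → 0.6 → 0.5 → 0.4 → 0.3 → 1/4 → 1/5 — 2 1/3 stops shorter (darker).
Need 2 1/3 stops brighter from the ISO: 1250 → 1600 → 2000 → 2500 → 3200 → 4000 → 5000 → 6400.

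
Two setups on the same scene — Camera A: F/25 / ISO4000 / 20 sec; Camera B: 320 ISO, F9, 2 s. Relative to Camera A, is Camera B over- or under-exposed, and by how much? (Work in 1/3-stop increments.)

4 stops darker

Aperture: f/25 → f/22 → f/20 → f/18 → f/16 → f/14 → f/13 → f/11 → f/10 → f/9 — 3 stops larger aperture (brighter).
Shutter speed: 20 → 15 → 13 → 10 → 8 → 6 → 5 → 4 → 3.2 → 2.5 → 2 — 3 1/3 stops shorter (darker).
ISO: 4000 → 3200 → 2500 → 2000 → 1600 → 1250 → 1000 → 800 → 640 → 500 → 400 → 320 — 3 2/3 stops dropped (darker).
Net: +3 −3 1/3 −3 2/3 = −4 stops.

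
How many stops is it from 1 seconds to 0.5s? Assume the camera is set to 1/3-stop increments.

1 stop

1 → 0.8 → 0.6 → 0.5 — count the steps: 3 third-stops = 1 stop.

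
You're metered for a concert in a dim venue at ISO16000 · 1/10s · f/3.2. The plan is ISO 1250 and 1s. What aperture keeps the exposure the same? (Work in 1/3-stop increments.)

f/2.8

ISO: 16000 → 12800 → 10000 → 8000 → 6400 → 5000 → 4000 → 3200 → 2500 → 2000 → 1600 → 1250 — 3 2/3 stops dropped (darker).
Shutter speed: 1/10 → 1/8 → 1/6 → 1/5 → 1/4 → 0.3 → 0.4 → 0.5 → 0.6 → 0.8 → 1 — 3 1/3 stops longer (brighter).
Net change so far: 1/3 stop darker. Offset with the aperture: f/3.2 → f/2.8.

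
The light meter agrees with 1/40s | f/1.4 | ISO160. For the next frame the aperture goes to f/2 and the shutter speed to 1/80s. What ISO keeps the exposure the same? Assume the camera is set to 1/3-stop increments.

Aperture: f/1.4 → f/1.6 → f/1.8 → f/2 — 1 stop stopped down (darker).
Shutter speed: 1/40 → 1/50 → 1/60 → 1/80 — 1 stop shorter (darker).
Net change so far: 2 stops darker. Offset with the ISO: 160 → 200 → 250 → 320 → 400 → 500 → 640.

ISO 640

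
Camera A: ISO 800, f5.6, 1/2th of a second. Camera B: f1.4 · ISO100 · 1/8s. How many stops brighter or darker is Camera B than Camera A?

1 stop darker

Aperture: f/5.6 → f/4 → f/2.8 → f/2 → f/1.4 — 4 stops larger aperture (brighter).
Shutter speed: 1/2 → 1/4 → 1/8 — 2 stops shorter (darker).
ISO: 800 → 400 → 200 → 100 — 3 stops lower (darker).
Net: +4 −2 −3 = −1 stop.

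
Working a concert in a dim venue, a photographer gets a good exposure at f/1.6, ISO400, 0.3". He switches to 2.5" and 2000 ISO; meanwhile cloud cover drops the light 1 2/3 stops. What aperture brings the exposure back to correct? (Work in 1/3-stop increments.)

f/5.6

Scene light: 1 2/3 stops darker.
Shutter speed: 0.3 → 0.4 → 0.5 → 0.6 → 0.8 → 1 → 1.3 → 1.6 → 2 → 2.5 — 3 stops slower (brighter).
ISO: 400 → 500 → 640 → 800 → 1000 → 1250 → 1600 → 2000 — 2 1/3 stops raised (brighter).
Net so far: 3 2/3 stops brighter. Aperture: f/1.6 → f/1.8 → f/2 → f/2.2 → f/2.5 → f/2.8 → f/3.2 → f/3.5 → f/4 → f/4.5 → f/5 → f/5.6.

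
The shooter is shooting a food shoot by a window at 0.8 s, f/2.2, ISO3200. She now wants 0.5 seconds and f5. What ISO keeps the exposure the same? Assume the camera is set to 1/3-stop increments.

Shutter speed: 0.8 → 0.6 → 0.5 — 2/3 stop faster (darker).
Aperture: f/2.2 → f/2.5 → f/2.8 → f/3.2 → f/3.5 → f/4 → f/4.5 → f/5 — 2 1/3 stops stopped down (darker).
Net change so far: 3 stops darker. Offset with the ISO: 3200 → 4000 → 5000 → 6400 → 8000 → 10000 → 12800 → 16000 → 20000 → 25600.

ISO 25600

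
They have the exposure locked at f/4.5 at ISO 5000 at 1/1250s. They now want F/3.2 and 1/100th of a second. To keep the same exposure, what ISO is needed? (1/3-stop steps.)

Aperture: f/4.5 → f/4 → f/3.5 → f/3.2 — 1 stop opened up (brighter).
Shutter speed: 1/1250 → 1/1000 → 1/800 → 1/640 → 1/500 → 1/400 → 1/320 → 1/250 → 1/200 → 1/160 → 1/125 → 1/100 — 3 2/3 stops longer (brighter).
Net change so far: 4 2/3 stops brighter. Offset with the ISO: 5000 → 4000 → 3200 → 2500 → 2000 → 1600 → 1250 → 1000 → 800 → 640 → 500 → 400 → 320 → 250 → 200.

ISO 200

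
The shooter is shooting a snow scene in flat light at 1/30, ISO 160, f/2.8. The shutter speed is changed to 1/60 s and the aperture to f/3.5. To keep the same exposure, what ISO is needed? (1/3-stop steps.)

Shutter speed: 1/30 → 1/40 → 1/50 → 1/60 — 1 stop shorter (darker).
Aperture: f/2.8 → f/3.2 → f/3.5 — 2/3 stop narrower (darker).
Net change so far: 1 2/3 stops darker. Offset with the ISO: 160 → 200 → 250 → 320 → 400 → 500.

ISO 500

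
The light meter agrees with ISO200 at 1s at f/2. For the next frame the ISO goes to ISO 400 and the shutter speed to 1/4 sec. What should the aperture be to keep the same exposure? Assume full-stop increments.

ISO: 200 → 400 — 1 stop higher (brighter).
Shutter speed: 1 → 1/2 → 1/4 — 2 stops shorter (darker).
Net change so far: 1 stop darker. Offset with the aperture: f/2 → f/1.4.

f/1.4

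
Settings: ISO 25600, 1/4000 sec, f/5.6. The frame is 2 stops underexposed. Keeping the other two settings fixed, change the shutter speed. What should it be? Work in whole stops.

1/1000s

Underexposed by 2 stops → need 2 stops brighter.
Shutter speed: 1/4000 → 1/2000 → 1/1000.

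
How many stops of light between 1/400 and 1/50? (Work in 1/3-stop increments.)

1/400 → 1/320 → 1/250 → 1/200 → 1/160 → 1/125 → 1/100 → 1/80 → 1/60 → 1/50 — count the steps: 9 third-stops = 3 stops.

3 stops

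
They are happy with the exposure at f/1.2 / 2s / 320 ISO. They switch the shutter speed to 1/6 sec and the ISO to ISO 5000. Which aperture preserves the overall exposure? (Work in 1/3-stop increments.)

Shutter speed: 2 → 1.6 → 1.3 → 1 → 0.8 → 0.6 → 0.5 → 0.4 → 0.3 → 1/4 → 1/5 → 1/6 — 3 2/3 stops shorter (darker).
ISO: 320 → 400 → 500 → 640 → 800 → 1000 → 1250 → 1600 → 2000 → 2500 → 3200 → 4000 → 5000 — 4 stops higher (brighter).
Net change so far: 1/3 stop brighter. Offset with the aperture: f/1.2 → f/1.4.

f/1.4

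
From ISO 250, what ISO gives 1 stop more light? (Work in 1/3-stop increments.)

ISO: 250 → 320 → 400 → 500 — 1 stop raised (brighter).

ISO 500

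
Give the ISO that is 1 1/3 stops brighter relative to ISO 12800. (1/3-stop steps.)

ISO: 12800 → 16000 → 20000 → 25600 → 32000 — 1 1/3 stops higher (brighter).

ISO 32000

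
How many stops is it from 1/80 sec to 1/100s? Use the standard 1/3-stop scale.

1/80 → 1/100 — count the steps: 1 third-stops = 1/3 stop.

1/3 stop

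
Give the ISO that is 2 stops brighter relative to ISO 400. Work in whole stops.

ISO 1600

ISO: 400 → 800 → 1600 — 2 stops raised (brighter).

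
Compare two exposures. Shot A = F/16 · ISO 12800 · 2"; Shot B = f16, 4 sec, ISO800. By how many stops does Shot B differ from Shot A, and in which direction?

Aperture: unchanged.
Shutter speed: 2 → 4 — 1 stop slower (brighter).
ISO: 12800 → 6400 → 3200 → 1600 → 800 — 4 stops lower (darker).
Net: +1 −4 = −3 stops.

3 stops darker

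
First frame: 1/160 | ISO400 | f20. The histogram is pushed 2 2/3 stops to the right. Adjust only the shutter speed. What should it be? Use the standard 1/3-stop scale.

Overexposed by 2 2/3 stops → need 2 2/3 stops darker.
Shutter speed: 1/160 → 1/200 → 1/250 → 1/320 → 1/400 → 1/500 → 1/640 → 1/800 → 1/1000.

1/1000s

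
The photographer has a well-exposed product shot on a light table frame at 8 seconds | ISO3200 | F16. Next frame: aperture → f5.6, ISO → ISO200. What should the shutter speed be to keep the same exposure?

15 s

Aperture: f/16 → f/11 → f/8 → f/5.6 — 3 stops wider (brighter).
ISO: 3200 → 1600 → 800 → 400 → 200 — 4 stops dropped (darker).
Net change so far: 1 stop darker. Offset with the shutter speed: 8 → 15.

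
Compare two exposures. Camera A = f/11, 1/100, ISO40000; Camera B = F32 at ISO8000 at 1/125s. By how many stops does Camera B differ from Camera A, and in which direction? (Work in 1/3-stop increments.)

Aperture: f/11 → f/13 → f/14 → f/16 → f/18 → f/20 → f/22 → f/25 → f/29 → f/32 — 3 stops stopped down (darker).
Shutter speed: 1/100 → 1/125 — 1/3 stop shorter (darker).
ISO: 40000 → 32000 → 25600 → 20000 → 16000 → 12800 → 10000 → 8000 — 2 1/3 stops lower (darker).
Net: −3 −1/3 −2 1/3 = −5 2/3 stops.

5 2/3 stops darker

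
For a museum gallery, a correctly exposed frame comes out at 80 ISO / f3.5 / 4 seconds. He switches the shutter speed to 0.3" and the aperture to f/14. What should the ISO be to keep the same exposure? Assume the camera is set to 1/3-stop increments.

Shutter speed: 4 → 3.2 → 2.5 → 2 → 1.6 → 1.3 → 1 → 0.8 → 0.6 → 0.5 → 0.4 → 0.3 — 3 2/3 stops shorter (darker).
Aperture: f/3.5 → f/4 → f/4.5 → f/5 → f/5.6 → f/6.3 → f/7.1 → f/8 → f/9 → f/10 → f/11 → f/13 → f/14 — 4 stops narrower (darker).
Net change so far: 7 2/3 stops darker. Offset with the ISO: 80 → 100 → 125 → 160 → 200 → 250 → 320 → 400 → 500 → 640 → 800 → 1000 → 1250 → 1600 → 2000 → 2500 → 3200 → 4000 → 5000 → 6400 → 8000 → 10000 → 12800 → 16000.

ISO 16000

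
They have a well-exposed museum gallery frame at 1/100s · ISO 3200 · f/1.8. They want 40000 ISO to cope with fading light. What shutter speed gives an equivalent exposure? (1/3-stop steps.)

1/1250s

ISO: 3200 → 4000 → 5000 → 6400 → 8000 → 10000 → 12800 → 16000 → 20000 → 25600 → 32000 → 40000 — 3 2/3 stops higher (brighter).
Need 3 2/3 stops darker from the shutter speed: 1/100 → 1/125 → 1/160 → 1/200 → 1/250 → 1/320 → 1/400 → 1/500 → 1/640 → 1/800 → 1/1000 → 1/1250.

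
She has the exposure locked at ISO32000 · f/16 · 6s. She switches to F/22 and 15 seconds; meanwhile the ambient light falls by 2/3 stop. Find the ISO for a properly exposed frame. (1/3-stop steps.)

ISO 40000

Scene light: 2/3 stop darker.
Aperture: f/16 → f/18 → f/20 → f/22 — 1 stop smaller aperture (darker).
Shutter speed: 6 → 8 → 10 → 13 → 15 — 1 1/3 stops slower (brighter).
Net so far: 1/3 stop darker. ISO: 32000 → 40000.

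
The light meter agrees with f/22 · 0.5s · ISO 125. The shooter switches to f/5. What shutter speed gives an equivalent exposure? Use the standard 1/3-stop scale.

1/40s

Aperture: f/22 → f/20 → f/18 → f/16 → f/14 → f/13 → f/11 → f/10 → f/9 → f/8 → f/7.1 → f/6.3 → f/5.6 → f/5 — 4 1/3 stops opened up (brighter).
Need 4 1/3 stops darker from the shutter speed: 0.5 → 0.4 → 0.3 → 1/4 → 1/5 → 1/6 → 1/8 → 1/10 → 1/13 → 1/15 → 1/20 → 1/25 → 1/30 → 1/40.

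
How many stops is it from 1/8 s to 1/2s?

2 stops

1/8 → 1/4 → 1/2 — count the steps: 2 stops.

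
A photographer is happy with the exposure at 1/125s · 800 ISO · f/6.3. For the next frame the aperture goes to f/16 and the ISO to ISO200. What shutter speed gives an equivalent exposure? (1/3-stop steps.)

1/5s

Aperture: f/6.3 → f/7.1 → f/8 → f/9 → f/10 → f/11 → f/13 → f/14 → f/16 — 2 2/3 stops smaller aperture (darker).
ISO: 800 → 640 → 500 → 400 → 320 → 250 → 200 — 2 stops lower (darker).
Net change so far: 4 2/3 stops darker. Offset with the shutter speed: 1/125 → 1/100 → 1/80 → 1/60 → 1/50 → 1/40 → 1/30 → 1/25 → 1/20 → 1/15 → 1/13 → 1/10 → 1/8 → 1/6 → 1/5.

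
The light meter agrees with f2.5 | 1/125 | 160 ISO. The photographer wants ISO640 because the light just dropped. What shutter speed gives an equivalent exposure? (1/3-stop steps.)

ISO: 160 → 200 → 250 → 320 → 400 → 500 → 640 — 2 stops raised (brighter).
Need 2 stops darker from the shutter speed: 1/125 → 1/160 → 1/200 → 1/250 → 1/320 → 1/400 → 1/500.

1/500s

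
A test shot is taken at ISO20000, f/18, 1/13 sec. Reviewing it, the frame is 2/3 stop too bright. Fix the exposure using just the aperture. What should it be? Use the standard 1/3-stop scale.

f/22

Overexposed by 2/3 stop → need 2/3 stop darker.
Aperture: f/18 → f/20 → f/22.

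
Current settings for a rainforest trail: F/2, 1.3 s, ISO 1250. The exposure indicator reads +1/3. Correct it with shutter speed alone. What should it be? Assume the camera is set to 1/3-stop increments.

1 s

Overexposed by 1/3 stop → need 1/3 stop darker.
Shutter speed: 1.3 → 1.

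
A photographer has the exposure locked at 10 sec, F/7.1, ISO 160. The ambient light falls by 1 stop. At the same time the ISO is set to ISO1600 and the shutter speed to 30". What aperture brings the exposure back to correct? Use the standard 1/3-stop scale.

f/29

Scene light: 1 stop darker.
ISO: 160 → 200 → 250 → 320 → 400 → 500 → 640 → 800 → 1000 → 1250 → 1600 — 3 1/3 stops raised (brighter).
Shutter speed: 10 → 13 → 15 → 20 → 25 → 30 — 1 2/3 stops longer (brighter).
Net so far: 4 stops brighter. Aperture: f/7.1 → f/8 → f/9 → f/10 → f/11 → f/13 → f/14 → f/16 → f/18 → f/20 → f/22 → f/25 → f/29.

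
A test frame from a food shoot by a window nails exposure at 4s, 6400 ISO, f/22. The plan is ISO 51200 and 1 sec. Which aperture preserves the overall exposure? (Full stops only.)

f/32

ISO: 6400 → 12800 → 25600 → 51200 — 3 stops raised (brighter).
Shutter speed: 4 → 2 → 1 — 2 stops shorter (darker).
Net change so far: 1 stop brighter. Offset with the aperture: f/22 → f/32.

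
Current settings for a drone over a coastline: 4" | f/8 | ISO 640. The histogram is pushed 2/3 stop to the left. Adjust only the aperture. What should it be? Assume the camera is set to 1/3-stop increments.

Underexposed by 2/3 stop → need 2/3 stop brighter.
Aperture: f/8 → f/7.1 → f/6.3.

f/6.3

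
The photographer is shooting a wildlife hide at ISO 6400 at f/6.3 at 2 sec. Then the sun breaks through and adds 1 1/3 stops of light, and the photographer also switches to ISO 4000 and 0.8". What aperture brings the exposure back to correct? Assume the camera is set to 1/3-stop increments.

Scene light: 1 1/3 stops brighter.
ISO: 6400 → 5000 → 4000 — 2/3 stop dropped (darker).
Shutter speed: 2 → 1.6 → 1.3 → 1 → 0.8 — 1 1/3 stops faster (darker).
Net so far: 2/3 stop darker. Aperture: f/6.3 → f/5.6 → f/5.

f/5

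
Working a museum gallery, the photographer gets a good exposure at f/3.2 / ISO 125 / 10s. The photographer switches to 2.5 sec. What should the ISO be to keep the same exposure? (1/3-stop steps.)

Shutter speed: 10 → 8 → 6 → 5 → 4 → 3.2 → 2.5 — 2 stops shorter (darker).
Need 2 stops brighter from the ISO: 125 → 160 → 200 → 250 → 320 → 400 → 500.

ISO 500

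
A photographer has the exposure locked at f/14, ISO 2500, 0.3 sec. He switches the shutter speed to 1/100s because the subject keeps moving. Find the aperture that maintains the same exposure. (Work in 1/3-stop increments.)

Shutter speed: 0.3 → 1/4 → 1/5 → 1/6 → 1/8 → 1/10 → 1/13 → 1/15 → 1/20 → 1/25 → 1/30 → 1/40 → 1/50 → 1/60 → 1/80 → 1/100 — 5 stops shorter (darker).
Need 5 stops brighter from the aperture: f/14 → f/13 → f/11 → f/10 → f/9 → f/8 → f/7.1 → f/6.3 → f/5.6 → f/5 → f/4.5 → f/4 → f/3.5 → f/3.2 → f/2.8 → f/2.5.

f/2.5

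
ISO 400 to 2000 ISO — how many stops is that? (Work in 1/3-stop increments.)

2 1/3 stops

400 → 500 → 640 → 800 → 1000 → 1250 → 1600 → 2000 — count the steps: 7 third-stops = 2 1/3 stops.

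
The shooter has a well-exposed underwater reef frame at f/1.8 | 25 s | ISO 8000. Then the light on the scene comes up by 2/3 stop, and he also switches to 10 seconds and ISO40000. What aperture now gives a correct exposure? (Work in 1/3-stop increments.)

Scene light: 2/3 stop brighter.
Shutter speed: 25 → 20 → 15 → 13 → 10 — 1 1/3 stops shorter (darker).
ISO: 8000 → 10000 → 12800 → 16000 → 20000 → 25600 → 32000 → 40000 — 2 1/3 stops raised (brighter).
Net so far: 1 2/3 stops brighter. Aperture: f/1.8 → f/2 → f/2.2 → f/2.5 → f/2.8 → f/3.2.

f/3.2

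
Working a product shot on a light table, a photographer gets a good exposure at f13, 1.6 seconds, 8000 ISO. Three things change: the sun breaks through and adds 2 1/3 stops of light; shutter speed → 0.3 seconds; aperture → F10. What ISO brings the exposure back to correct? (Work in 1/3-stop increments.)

ISO 5000

Scene light: 2 1/3 stops brighter.
Shutter speed: 1.6 → 1.3 → 1 → 0.8 → 0.6 → 0.5 → 0.4 → 0.3 — 2 1/3 stops faster (darker).
Aperture: f/13 → f/11 → f/10 — 2/3 stop larger aperture (brighter).
Net so far: 2/3 stop brighter. ISO: 8000 → 6400 → 5000.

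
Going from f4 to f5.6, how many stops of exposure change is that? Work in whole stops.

1 stop

f/4 → f/5.6 — count the steps: 1 stop.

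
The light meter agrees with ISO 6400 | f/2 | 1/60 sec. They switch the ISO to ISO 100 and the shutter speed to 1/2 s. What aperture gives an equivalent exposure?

f/1.4

ISO: 6400 → 3200 → 1600 → 800 → 400 → 200 → 100 — 6 stops lower (darker).
Shutter speed: 1/60 → 1/30 → 1/15 → 1/8 → 1/4 → 1/2 — 5 stops longer (brighter).
Net change so far: 1 stop darker. Offset with the aperture: f/2 → f/1.4.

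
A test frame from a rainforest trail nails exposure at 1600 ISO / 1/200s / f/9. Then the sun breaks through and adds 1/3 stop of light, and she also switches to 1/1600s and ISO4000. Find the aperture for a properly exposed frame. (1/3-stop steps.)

Scene light: 1/3 stop brighter.
Shutter speed: 1/200 → 1/250 → 1/320 → 1/400 → 1/500 → 1/640 → 1/800 → 1/1000 → 1/1250 → 1/1600 — 3 stops shorter (darker).
ISO: 1600 → 2000 → 2500 → 3200 → 4000 — 1 1/3 stops higher (brighter).
Net so far: 1 1/3 stops darker. Aperture: f/9 → f/8 → f/7.1 → f/6.3 → f/5.6.

f/5.6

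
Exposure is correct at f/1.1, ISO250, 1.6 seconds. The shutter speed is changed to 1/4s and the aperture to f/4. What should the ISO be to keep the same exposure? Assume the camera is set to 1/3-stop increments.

Shutter speed: 1.6 → 1.3 → 1 → 0.8 → 0.6 → 0.5 → 0.4 → 0.3 → 1/4 — 2 2/3 stops shorter (darker).
Aperture: f/1.1 → f/1.2 → f/1.4 → f/1.6 → f/1.8 → f/2 → f/2.2 → f/2.5 → f/2.8 → f/3.2 → f/3.5 → f/4 — 3 2/3 stops stopped down (darker).
Net change so far: 6 1/3 stops darker. Offset with the ISO: 250 → 320 → 400 → 500 → 640 → 800 → 1000 → 1250 → 1600 → 2000 → 2500 → 3200 → 4000 → 5000 → 6400 → 8000 → 10000 → 12800 → 16000 → 20000.

ISO 20000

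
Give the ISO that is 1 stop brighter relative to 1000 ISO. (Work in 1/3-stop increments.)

ISO: 1000 → 1250 → 1600 → 2000 — 1 stop higher (brighter).

ISO 2000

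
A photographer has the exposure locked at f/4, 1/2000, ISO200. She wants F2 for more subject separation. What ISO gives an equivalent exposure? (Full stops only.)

Aperture: f/4 → f/2.8 → f/2 — 2 stops opened up (brighter).
Need 2 stops darker from the ISO: 200 → 100 → 50.

ISO 50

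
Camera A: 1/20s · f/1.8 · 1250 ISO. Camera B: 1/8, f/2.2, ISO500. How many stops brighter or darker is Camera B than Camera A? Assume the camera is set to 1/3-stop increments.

2/3 stop darker

Aperture: f/1.8 → f/2 → f/2.2 — 2/3 stop narrower (darker).
Shutter speed: 1/20 → 1/15 → 1/13 → 1/10 → 1/8 — 1 1/3 stops slower (brighter).
ISO: 1250 → 1000 → 800 → 640 → 500 — 1 1/3 stops dropped (darker).
Net: −2/3 +1 1/3 −1 1/3 = −2/3 stops.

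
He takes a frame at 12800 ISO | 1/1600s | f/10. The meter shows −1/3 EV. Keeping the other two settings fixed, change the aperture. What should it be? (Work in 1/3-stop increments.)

f/9

Underexposed by 1/3 stop → need 1/3 stop brighter.
Aperture: f/10 → f/9.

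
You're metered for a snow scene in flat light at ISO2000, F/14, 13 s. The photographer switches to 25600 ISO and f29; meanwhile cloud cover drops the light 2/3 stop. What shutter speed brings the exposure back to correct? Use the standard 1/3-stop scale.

Scene light: 2/3 stop darker.
ISO: 2000 → 2500 → 3200 → 4000 → 5000 → 6400 → 8000 → 10000 → 12800 → 16000 → 20000 → 25600 — 3 2/3 stops raised (brighter).
Aperture: f/14 → f/16 → f/18 → f/20 → f/22 → f/25 → f/29 — 2 stops narrower (darker).
Net so far: 1 stop brighter. Shutter speed: 13 → 10 → 8 → 6.

6 s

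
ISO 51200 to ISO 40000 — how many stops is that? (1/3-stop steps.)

51200 → 40000 — count the steps: 1 third-stops = 1/3 stop.

1/3 stop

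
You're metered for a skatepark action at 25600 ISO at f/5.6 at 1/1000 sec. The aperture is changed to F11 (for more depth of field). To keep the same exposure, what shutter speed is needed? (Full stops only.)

1/250s

Aperture: f/5.6 → f/8 → f/11 — 2 stops smaller aperture (darker).
Need 2 stops brighter from the shutter speed: 1/1000 → 1/500 → 1/250.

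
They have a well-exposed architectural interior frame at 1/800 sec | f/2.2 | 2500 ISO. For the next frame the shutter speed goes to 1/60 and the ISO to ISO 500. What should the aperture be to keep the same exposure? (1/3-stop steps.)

Shutter speed: 1/800 → 1/640 → 1/500 → 1/400 → 1/320 → 1/250 → 1/200 → 1/160 → 1/125 → 1/100 → 1/80 → 1/60 — 3 2/3 stops slower (brighter).
ISO: 2500 → 2000 → 1600 → 1250 → 1000 → 800 → 640 → 500 — 2 1/3 stops lower (darker).
Net change so far: 1 1/3 stops brighter. Offset with the aperture: f/2.2 → f/2.5 → f/2.8 → f/3.2 → f/3.5.

f/3.5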